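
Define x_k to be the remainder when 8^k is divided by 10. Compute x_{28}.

6

Computing terms: x_1 = 8,  x_2 = 4,  x_3 = 2,  x_4 = 6,  x_5 = 8.
Since x_5 = x_1 = 8, the sequence is periodic with period 4.
So x_{28} = x_{1 + ((28-1) mod 4)} = x_4 = 6.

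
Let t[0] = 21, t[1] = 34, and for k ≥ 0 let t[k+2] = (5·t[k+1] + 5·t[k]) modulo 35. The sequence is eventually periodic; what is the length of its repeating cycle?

Listing terms: t[0] = 21, t[1] = 34, t[2] = 30, t[3] = 5, t[4] = 0, t[5] = 25, t[6] = 20, t[7] = 15, t[8] = 0, t[9] = 5, t[10] = 25, t[11] = 10, t[12] = 0, t[13] = 15, t[14] = 5, t[15] = 30, t[16] = 0, t[17] = 10, t[18] = 15, t[19] = 20, t[20] = 0, t[21] = 30, t[22] = 10, t[23] = 25, t[24] = 0, t[25] = 20, t[26] = 30, t[27] = 5.
Since (t[26], t[27]) = (t[2], t[3]) = (30, 5) (two consecutive terms determine the rest), the sequence is eventually periodic: after a pre-period of length 2 it cycles with period 24.

24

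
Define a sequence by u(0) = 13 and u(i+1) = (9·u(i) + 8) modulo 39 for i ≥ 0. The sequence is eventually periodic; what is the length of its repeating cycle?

3

Computing terms: u(0) = 13; u(1) = 8; u(2) = 2; u(3) = 26; u(4) = 8.
Since u(4) = u(1) = 8, the sequence is eventually periodic: after a pre-period of length 1 it cycles with period 3.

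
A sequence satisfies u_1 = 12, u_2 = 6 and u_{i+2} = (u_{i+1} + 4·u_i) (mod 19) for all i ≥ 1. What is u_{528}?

We have u_1 = 12,  u_2 = 6,  u_3 = 16,  u_4 = 2,  u_5 = 9,  u_6 = 17,  u_7 = 15,  u_8 = 7,  u_9 = 10,  u_{10} = 0,  u_{11} = 2,  u_{12} = 2,  u_{13} = 10,  u_{14} = 18,  u_{15} = 1,  u_{16} = 16,  u_{17} = 1,  u_{18} = 8,  u_{19} = 12,  u_{20} = 6.
The sequence repeats with period 18.
(528 - 1) mod 18 = 5, so u_{528} = u_6 = 17.

17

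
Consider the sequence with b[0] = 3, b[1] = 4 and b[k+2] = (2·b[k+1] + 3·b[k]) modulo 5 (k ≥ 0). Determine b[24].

We have b[0] = 3; b[1] = 4; b[2] = 2; b[3] = 1; b[4] = 3; b[5] = 4.
Since (b[4], b[5]) = (b[0], b[1]) = (3, 4) (two consecutive terms determine the rest), the sequence is periodic with period 4.
(24 - 0) mod 4 = 0, so b[24] = b[0] = 3.

3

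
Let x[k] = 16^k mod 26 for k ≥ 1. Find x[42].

x[1] = 16,  x[2] = 22,  x[3] = 14,  x[4] = 16.
Since x[4] = x[1] = 16, the sequence is periodic with period 3.
So x[42] = x[1 + ((42-1) mod 3)] = x[3] = 14.

14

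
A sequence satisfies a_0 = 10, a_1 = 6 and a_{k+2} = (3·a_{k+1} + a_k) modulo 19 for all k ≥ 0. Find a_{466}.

18

Listing terms: a_0 = 10; a_1 = 6; a_2 = 9; a_3 = 14; a_4 = 13; a_5 = 15; a_6 = 1; a_7 = 18; a_8 = 17; a_9 = 12; a_{10} = 15; a_{11} = 0; a_{12} = 15; a_{13} = 7; a_{14} = 17; a_{15} = 1; a_{16} = 1; a_{17} = 4; a_{18} = 13; a_{19} = 5; a_{20} = 9; a_{21} = 13; a_{22} = 10; a_{23} = 5; a_{24} = 6; a_{25} = 4; a_{26} = 18; a_{27} = 1; a_{28} = 2; a_{29} = 7; a_{30} = 4; a_{31} = 0; a_{32} = 4; a_{33} = 12; a_{34} = 2; a_{35} = 18; a_{36} = 18; a_{37} = 15; a_{38} = 6; a_{39} = 14; a_{40} = 10; a_{41} = 6.
Since (a_{40}, a_{41}) = (a_0, a_1) = (10, 6) (two consecutive terms determine the rest), the sequence is periodic with period 40.
(466 - 0) mod 40 = 26, so a_{466} = a_{26} = 18.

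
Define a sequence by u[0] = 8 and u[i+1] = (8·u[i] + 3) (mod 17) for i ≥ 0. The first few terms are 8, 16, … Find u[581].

We have u[0] = 8; u[1] = 16; u[2] = 12; u[3] = 14; u[4] = 13; u[5] = 5; u[6] = 9; u[7] = 7; u[8] = 8.
The sequence repeats with period 8.
(581 - 0) mod 8 = 5, so u[581] = u[5] = 5.

5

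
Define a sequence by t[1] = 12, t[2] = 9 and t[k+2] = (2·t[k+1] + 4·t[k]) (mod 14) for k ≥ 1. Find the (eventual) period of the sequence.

Computing terms: t[1] = 12; t[2] = 9; t[3] = 10; t[4] = 0; t[5] = 12; t[6] = 10; t[7] = 12; t[8] = 8; t[9] = 8; t[10] = 6; t[11] = 2; t[12] = 0; t[13] = 8; t[14] = 2; t[15] = 8; t[16] = 10; t[17] = 10; t[18] = 4; t[19] = 6; t[20] = 0; t[21] = 10; t[22] = 6; t[23] = 10; t[24] = 2; t[25] = 2; t[26] = 12; t[27] = 4; t[28] = 0; t[29] = 2; t[30] = 4; t[31] = 2; t[32] = 6; t[33] = 6; t[34] = 8; t[35] = 12; t[36] = 0; t[37] = 6; t[38] = 12; t[39] = 6; t[40] = 4; t[41] = 4; t[42] = 10; t[43] = 8; t[44] = 0; t[45] = 4; t[46] = 8; t[47] = 4; t[48] = 12; t[49] = 12; t[50] = 2; t[51] = 10; t[52] = 0.
Since (t[51], t[52]) = (t[3], t[4]) = (10, 0) (two consecutive terms determine the rest), the sequence is eventually periodic: after a pre-period of length 2 it cycles with period 48.

48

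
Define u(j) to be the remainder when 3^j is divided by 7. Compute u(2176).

We have u(0) = 1; u(1) = 3; u(2) = 2; u(3) = 6; u(4) = 4; u(5) = 5; u(6) = 1.
Since u(6) = u(0) = 1, the sequence is periodic with period 6.
So u(2176) = u(0 + ((2176-0) mod 6)) = u(4) = 4.

4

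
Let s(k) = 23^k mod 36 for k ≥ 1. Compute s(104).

25

s(1) = 23,  s(2) = 25,  s(3) = 35,  s(4) = 13,  s(5) = 11,  s(6) = 1,  s(7) = 23.
Since s(7) = s(1) = 23, the sequence is periodic with period 6.
(104 - 1) mod 6 = 1, so s(104) = s(2) = 25.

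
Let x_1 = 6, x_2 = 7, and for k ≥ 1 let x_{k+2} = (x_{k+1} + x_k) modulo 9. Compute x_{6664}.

Listing terms: x_1 = 6; x_2 = 7; x_3 = 4; x_4 = 2; x_5 = 6; x_6 = 8; x_7 = 5; x_8 = 4; x_9 = 0; x_{10} = 4; x_{11} = 4; x_{12} = 8; x_{13} = 3; x_{14} = 2; x_{15} = 5; x_{16} = 7; x_{17} = 3; x_{18} = 1; x_{19} = 4; x_{20} = 5; x_{21} = 0; x_{22} = 5; x_{23} = 5; x_{24} = 1; x_{25} = 6; x_{26} = 7.
The sequence repeats with period 24.
(6664 - 1) mod 24 = 15, so x_{6664} = x_{16} = 7.

7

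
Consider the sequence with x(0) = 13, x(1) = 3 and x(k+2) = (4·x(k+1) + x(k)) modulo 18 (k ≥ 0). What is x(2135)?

5

Computing terms: x(0) = 13, x(1) = 3, x(2) = 7, x(3) = 13, x(4) = 5, x(5) = 15, x(6) = 11, x(7) = 5, x(8) = 13, x(9) = 3.
The sequence repeats with period 8.
(2135 - 0) mod 8 = 7, so x(2135) = x(7) = 5.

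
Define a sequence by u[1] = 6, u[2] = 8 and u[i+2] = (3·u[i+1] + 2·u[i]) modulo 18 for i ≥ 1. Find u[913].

6

Listing terms: u[1] = 6,  u[2] = 8,  u[3] = 0,  u[4] = 16,  u[5] = 12,  u[6] = 14,  u[7] = 12,  u[8] = 10,  u[9] = 0,  u[10] = 2,  u[11] = 6,  u[12] = 4,  u[13] = 6,  u[14] = 8.
The sequence repeats with period 12.
(913 - 1) mod 12 = 0, so u[913] = u[1] = 6.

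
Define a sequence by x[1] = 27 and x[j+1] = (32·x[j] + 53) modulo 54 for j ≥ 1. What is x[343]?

Computing terms: x[1] = 27, x[2] = 53, x[3] = 21, x[4] = 23, x[5] = 33, x[6] = 29, x[7] = 9, x[8] = 17, x[9] = 3, x[10] = 41, x[11] = 15, x[12] = 47, x[13] = 45, x[14] = 35, x[15] = 39, x[16] = 5, x[17] = 51, x[18] = 11, x[19] = 27.
The sequence repeats with period 18.
(343 - 1) mod 18 = 0, so x[343] = x[1] = 27.

27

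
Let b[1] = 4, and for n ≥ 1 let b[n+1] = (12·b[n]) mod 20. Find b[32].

We have b[1] = 4; b[2] = 8; b[3] = 16; b[4] = 12; b[5] = 4.
Since b[5] = b[1] = 4, the sequence is periodic with period 4.
(32 - 1) mod 4 = 3, so b[32] = b[4] = 12.

12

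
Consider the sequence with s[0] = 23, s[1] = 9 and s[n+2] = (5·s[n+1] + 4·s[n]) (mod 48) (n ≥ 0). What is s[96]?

41

Listing terms: s[0] = 23,  s[1] = 9,  s[2] = 41,  s[3] = 1,  s[4] = 25,  s[5] = 33,  s[6] = 25,  s[7] = 17,  s[8] = 41,  s[9] = 33,  s[10] = 41,  s[11] = 1.
Since (s[10], s[11]) = (s[2], s[3]) = (41, 1) (two consecutive terms determine the rest), the sequence is eventually periodic: after a pre-period of length 2 it cycles with period 8.
For n ≥ 2, s[n] depends only on (n - 2) mod 8. (96 - 2) mod 8 = 6, so s[96] = s[8] = 41.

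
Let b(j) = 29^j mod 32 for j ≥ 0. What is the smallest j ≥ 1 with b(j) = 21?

7

Listing terms: b(0) = 1; b(1) = 29; b(2) = 9; b(3) = 5; b(4) = 17; b(5) = 13; b(6) = 25; b(7) = 21; b(8) = 1.
Since b(8) = b(0) = 1, the sequence is periodic with period 8.
The value 21 first appears (with j ≥ 1) at b(7).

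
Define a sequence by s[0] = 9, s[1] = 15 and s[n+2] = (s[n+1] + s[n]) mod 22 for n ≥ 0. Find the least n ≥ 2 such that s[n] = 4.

11

s[0] = 9; s[1] = 15; s[2] = 2; s[3] = 17; s[4] = 19; s[5] = 14; s[6] = 11; s[7] = 3; s[8] = 14; s[9] = 17; s[10] = 9; s[11] = 4; s[12] = 13; s[13] = 17; s[14] = 8; s[15] = 3; s[16] = 11; s[17] = 14; s[18] = 3; s[19] = 17; s[20] = 20; s[21] = 15; s[22] = 13; s[23] = 6; s[24] = 19; s[25] = 3; s[26] = 0; s[27] = 3; s[28] = 3; s[29] = 6; s[30] = 9; s[31] = 15.
The sequence repeats with period 30.
The value 4 first appears (with n ≥ 2) at s[11].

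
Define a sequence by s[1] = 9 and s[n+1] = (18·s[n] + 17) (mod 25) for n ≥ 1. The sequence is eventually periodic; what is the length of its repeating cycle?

4

Computing terms: s[1] = 9,  s[2] = 4,  s[3] = 14,  s[4] = 19,  s[5] = 9.
The sequence repeats with period 4.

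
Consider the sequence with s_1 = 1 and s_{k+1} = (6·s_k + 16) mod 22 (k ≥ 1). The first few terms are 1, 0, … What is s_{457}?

20

Listing terms: s_1 = 1; s_2 = 0; s_3 = 16; s_4 = 2; s_5 = 6; s_6 = 8; s_7 = 20; s_8 = 4; s_9 = 18; s_{10} = 14; s_{11} = 12; s_{12} = 0.
Since s_{12} = s_2 = 0, the sequence is eventually periodic: after a pre-period of length 1 it cycles with period 10.
For k ≥ 2, s_k depends only on (k - 2) mod 10. (457 - 2) mod 10 = 5, so s_{457} = s_7 = 20.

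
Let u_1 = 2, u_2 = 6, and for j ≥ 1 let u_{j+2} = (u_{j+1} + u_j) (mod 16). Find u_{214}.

We have u_1 = 2, u_2 = 6, u_3 = 8, u_4 = 14, u_5 = 6, u_6 = 4, u_7 = 10, u_8 = 14, u_9 = 8, u_{10} = 6, u_{11} = 14, u_{12} = 4, u_{13} = 2, u_{14} = 6.
Since (u_{13}, u_{14}) = (u_1, u_2) = (2, 6) (two consecutive terms determine the rest), the sequence is periodic with period 12.
(214 - 1) mod 12 = 9, so u_{214} = u_{10} = 6.

6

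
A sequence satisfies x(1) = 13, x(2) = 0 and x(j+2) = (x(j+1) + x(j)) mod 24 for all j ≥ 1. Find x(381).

We have x(1) = 13,  x(2) = 0,  x(3) = 13,  x(4) = 13,  x(5) = 2,  x(6) = 15,  x(7) = 17,  x(8) = 8,  x(9) = 1,  x(10) = 9,  x(11) = 10,  x(12) = 19,  x(13) = 5,  x(14) = 0,  x(15) = 5,  x(16) = 5,  x(17) = 10,  x(18) = 15,  x(19) = 1,  x(20) = 16,  x(21) = 17,  x(22) = 9,  x(23) = 2,  x(24) = 11,  x(25) = 13,  x(26) = 0.
The sequence repeats with period 24.
(381 - 1) mod 24 = 20, so x(381) = x(21) = 17.

17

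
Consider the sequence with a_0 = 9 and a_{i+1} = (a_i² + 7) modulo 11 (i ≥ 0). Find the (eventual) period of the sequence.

3

We have a_0 = 9, a_1 = 0, a_2 = 7, a_3 = 1, a_4 = 8, a_5 = 5, a_6 = 10, a_7 = 8.
Since a_7 = a_4 = 8, the sequence is eventually periodic: after a pre-period of length 4 it cycles with period 3.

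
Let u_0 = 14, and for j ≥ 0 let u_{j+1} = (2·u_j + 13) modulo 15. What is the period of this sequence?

u_0 = 14,  u_1 = 11,  u_2 = 5,  u_3 = 8,  u_4 = 14.
Since u_4 = u_0 = 14, the sequence is periodic with period 4.

4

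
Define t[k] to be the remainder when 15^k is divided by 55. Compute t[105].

t[1] = 15,  t[2] = 5,  t[3] = 20,  t[4] = 25,  t[5] = 45,  t[6] = 15.
Since t[6] = t[1] = 15, the sequence is periodic with period 5.
So t[105] = t[1 + ((105-1) mod 5)] = t[5] = 45.

45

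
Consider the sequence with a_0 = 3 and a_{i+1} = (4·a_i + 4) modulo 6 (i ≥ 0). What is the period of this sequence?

a_0 = 3; a_1 = 4; a_2 = 2; a_3 = 0; a_4 = 4.
Since a_4 = a_1 = 4, the sequence is eventually periodic: after a pre-period of length 1 it cycles with period 3.

3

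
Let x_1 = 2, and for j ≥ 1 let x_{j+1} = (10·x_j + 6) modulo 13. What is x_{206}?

0

We have x_1 = 2, x_2 = 0, x_3 = 6, x_4 = 1, x_5 = 3, x_6 = 10, x_7 = 2.
The sequence repeats with period 6.
So x_{206} = x_{1 + ((206-1) mod 6)} = x_2 = 0.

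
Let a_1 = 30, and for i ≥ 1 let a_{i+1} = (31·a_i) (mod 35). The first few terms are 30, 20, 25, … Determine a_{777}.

Computing terms: a_1 = 30,  a_2 = 20,  a_3 = 25,  a_4 = 5,  a_5 = 15,  a_6 = 10,  a_7 = 30.
The sequence repeats with period 6.
(777 - 1) mod 6 = 2, so a_{777} = a_3 = 25.

25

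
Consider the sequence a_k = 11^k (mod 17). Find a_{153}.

6

Listing terms: a_1 = 11,  a_2 = 2,  a_3 = 5,  a_4 = 4,  a_5 = 10,  a_6 = 8,  a_7 = 3,  a_8 = 16,  a_9 = 6,  a_{10} = 15,  a_{11} = 12,  a_{12} = 13,  a_{13} = 7,  a_{14} = 9,  a_{15} = 14,  a_{16} = 1,  a_{17} = 11.
The sequence repeats with period 16.
So a_{153} = a_{1 + ((153-1) mod 16)} = a_9 = 6.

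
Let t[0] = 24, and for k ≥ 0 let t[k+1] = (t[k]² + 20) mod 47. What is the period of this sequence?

6

We have t[0] = 24, t[1] = 32, t[2] = 10, t[3] = 26, t[4] = 38, t[5] = 7, t[6] = 22, t[7] = 34, t[8] = 1, t[9] = 21, t[10] = 38.
Since t[10] = t[4] = 38, the sequence is eventually periodic: after a pre-period of length 4 it cycles with period 6.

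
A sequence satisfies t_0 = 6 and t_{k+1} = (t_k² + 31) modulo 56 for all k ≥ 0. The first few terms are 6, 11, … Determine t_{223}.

Computing terms: t_0 = 6, t_1 = 11, t_2 = 40, t_3 = 7, t_4 = 24, t_5 = 47, t_6 = 0, t_7 = 31, t_8 = 40.
Since t_8 = t_2 = 40, the sequence is eventually periodic: after a pre-period of length 2 it cycles with period 6.
For k ≥ 2, t_k depends only on (k - 2) mod 6. (223 - 2) mod 6 = 5, so t_{223} = t_7 = 31.

31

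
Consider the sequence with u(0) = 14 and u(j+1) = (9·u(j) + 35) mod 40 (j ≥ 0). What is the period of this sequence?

Listing terms: u(0) = 14,  u(1) = 1,  u(2) = 4,  u(3) = 31,  u(4) = 34,  u(5) = 21,  u(6) = 24,  u(7) = 11,  u(8) = 14.
Since u(8) = u(0) = 14, the sequence is periodic with period 8.

8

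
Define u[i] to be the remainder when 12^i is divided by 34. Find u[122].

26

Listing terms: u[1] = 12, u[2] = 8, u[3] = 28, u[4] = 30, u[5] = 20, u[6] = 2, u[7] = 24, u[8] = 16, u[9] = 22, u[10] = 26, u[11] = 6, u[12] = 4, u[13] = 14, u[14] = 32, u[15] = 10, u[16] = 18, u[17] = 12.
The sequence repeats with period 16.
(122 - 1) mod 16 = 9, so u[122] = u[10] = 26.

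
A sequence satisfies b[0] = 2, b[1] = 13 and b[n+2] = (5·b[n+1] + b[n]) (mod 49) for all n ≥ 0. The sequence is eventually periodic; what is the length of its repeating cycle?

Listing terms: b[0] = 2; b[1] = 13; b[2] = 18; b[3] = 5; b[4] = 43; b[5] = 24; b[6] = 16; b[7] = 6; b[8] = 46; b[9] = 40; b[10] = 1; b[11] = 45; b[12] = 30; b[13] = 48; b[14] = 25; b[15] = 26; b[16] = 8; b[17] = 17; b[18] = 44; b[19] = 41; b[20] = 4; b[21] = 12; b[22] = 15; b[23] = 38; b[24] = 9; b[25] = 34; b[26] = 32; b[27] = 47; b[28] = 22; b[29] = 10; b[30] = 23; b[31] = 27; b[32] = 11; b[33] = 33; b[34] = 29; b[35] = 31; b[36] = 37; b[37] = 20; b[38] = 39; b[39] = 19; b[40] = 36; b[41] = 3; b[42] = 2; b[43] = 13.
Since (b[42], b[43]) = (b[0], b[1]) = (2, 13) (two consecutive terms determine the rest), the sequence is periodic with period 42.

42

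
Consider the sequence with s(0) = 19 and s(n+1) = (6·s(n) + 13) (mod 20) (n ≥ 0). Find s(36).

We have s(0) = 19,  s(1) = 7,  s(2) = 15,  s(3) = 3,  s(4) = 11,  s(5) = 19.
The sequence repeats with period 5.
(36 - 0) mod 5 = 1, so s(36) = s(1) = 7.

7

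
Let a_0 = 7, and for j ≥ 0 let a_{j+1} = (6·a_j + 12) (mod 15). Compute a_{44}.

0

Listing terms: a_0 = 7, a_1 = 9, a_2 = 6, a_3 = 3, a_4 = 0, a_5 = 12, a_6 = 9.
Since a_6 = a_1 = 9, the sequence is eventually periodic: after a pre-period of length 1 it cycles with period 5.
For j ≥ 1, a_j depends only on (j - 1) mod 5. (44 - 1) mod 5 = 3, so a_{44} = a_4 = 0.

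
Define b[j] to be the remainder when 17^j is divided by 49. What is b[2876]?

23

Computing terms: b[0] = 1, b[1] = 17, b[2] = 44, b[3] = 13, b[4] = 25, b[5] = 33, b[6] = 22, b[7] = 31, b[8] = 37, b[9] = 41, b[10] = 11, b[11] = 40, b[12] = 43, b[13] = 45, b[14] = 30, b[15] = 20, b[16] = 46, b[17] = 47, b[18] = 15, b[19] = 10, b[20] = 23, b[21] = 48, b[22] = 32, b[23] = 5, b[24] = 36, b[25] = 24, b[26] = 16, b[27] = 27, b[28] = 18, b[29] = 12, b[30] = 8, b[31] = 38, b[32] = 9, b[33] = 6, b[34] = 4, b[35] = 19, b[36] = 29, b[37] = 3, b[38] = 2, b[39] = 34, b[40] = 39, b[41] = 26, b[42] = 1.
The sequence repeats with period 42.
(2876 - 0) mod 42 = 20, so b[2876] = b[20] = 23.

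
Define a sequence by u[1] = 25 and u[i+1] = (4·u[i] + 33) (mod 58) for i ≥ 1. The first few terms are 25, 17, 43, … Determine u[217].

Listing terms: u[1] = 25,  u[2] = 17,  u[3] = 43,  u[4] = 31,  u[5] = 41,  u[6] = 23,  u[7] = 9,  u[8] = 11,  u[9] = 19,  u[10] = 51,  u[11] = 5,  u[12] = 53,  u[13] = 13,  u[14] = 27,  u[15] = 25.
Since u[15] = u[1] = 25, the sequence is periodic with period 14.
(217 - 1) mod 14 = 6, so u[217] = u[7] = 9.

9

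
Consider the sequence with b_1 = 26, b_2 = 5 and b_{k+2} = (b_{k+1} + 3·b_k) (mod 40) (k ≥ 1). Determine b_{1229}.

We have b_1 = 26,  b_2 = 5,  b_3 = 3,  b_4 = 18,  b_5 = 27,  b_6 = 1,  b_7 = 2,  b_8 = 5,  b_9 = 11,  b_{10} = 26,  b_{11} = 19,  b_{12} = 17,  b_{13} = 34,  b_{14} = 5,  b_{15} = 27,  b_{16} = 2,  b_{17} = 3,  b_{18} = 9,  b_{19} = 18,  b_{20} = 5,  b_{21} = 19,  b_{22} = 34,  b_{23} = 11,  b_{24} = 33,  b_{25} = 26,  b_{26} = 5.
Since (b_{25}, b_{26}) = (b_1, b_2) = (26, 5) (two consecutive terms determine the rest), the sequence is periodic with period 24.
(1229 - 1) mod 24 = 4, so b_{1229} = b_5 = 27.

27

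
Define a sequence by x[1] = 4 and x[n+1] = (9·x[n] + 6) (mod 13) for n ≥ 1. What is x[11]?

Computing terms: x[1] = 4; x[2] = 3; x[3] = 7; x[4] = 4.
Since x[4] = x[1] = 4, the sequence is periodic with period 3.
So x[11] = x[1 + ((11-1) mod 3)] = x[2] = 3.

3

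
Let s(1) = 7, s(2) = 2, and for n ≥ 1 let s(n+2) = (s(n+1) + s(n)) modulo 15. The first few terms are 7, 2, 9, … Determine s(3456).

Computing terms: s(1) = 7; s(2) = 2; s(3) = 9; s(4) = 11; s(5) = 5; s(6) = 1; s(7) = 6; s(8) = 7; s(9) = 13; s(10) = 5; s(11) = 3; s(12) = 8; s(13) = 11; s(14) = 4; s(15) = 0; s(16) = 4; s(17) = 4; s(18) = 8; s(19) = 12; s(20) = 5; s(21) = 2; s(22) = 7; s(23) = 9; s(24) = 1; s(25) = 10; s(26) = 11; s(27) = 6; s(28) = 2; s(29) = 8; s(30) = 10; s(31) = 3; s(32) = 13; s(33) = 1; s(34) = 14; s(35) = 0; s(36) = 14; s(37) = 14; s(38) = 13; s(39) = 12; s(40) = 10; s(41) = 7; s(42) = 2.
Since (s(41), s(42)) = (s(1), s(2)) = (7, 2) (two consecutive terms determine the rest), the sequence is periodic with period 40.
(3456 - 1) mod 40 = 15, so s(3456) = s(16) = 4.

4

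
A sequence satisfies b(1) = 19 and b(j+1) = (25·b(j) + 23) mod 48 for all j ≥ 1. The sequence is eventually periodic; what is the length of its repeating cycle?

48

Computing terms: b(1) = 19,  b(2) = 18,  b(3) = 41,  b(4) = 40,  b(5) = 15,  b(6) = 14,  b(7) = 37,  b(8) = 36,  b(9) = 11,  b(10) = 10,  b(11) = 33,  b(12) = 32,  b(13) = 7,  b(14) = 6,  b(15) = 29,  b(16) = 28,  b(17) = 3,  b(18) = 2,  b(19) = 25,  b(20) = 24,  b(21) = 47,  b(22) = 46,  b(23) = 21,  b(24) = 20,  b(25) = 43,  b(26) = 42,  b(27) = 17,  b(28) = 16,  b(29) = 39,  b(30) = 38,  b(31) = 13,  b(32) = 12,  b(33) = 35,  b(34) = 34,  b(35) = 9,  b(36) = 8,  b(37) = 31,  b(38) = 30,  b(39) = 5,  b(40) = 4,  b(41) = 27,  b(42) = 26,  b(43) = 1,  b(44) = 0,  b(45) = 23,  b(46) = 22,  b(47) = 45,  b(48) = 44,  b(49) = 19.
Since b(49) = b(1) = 19, the sequence is periodic with period 48.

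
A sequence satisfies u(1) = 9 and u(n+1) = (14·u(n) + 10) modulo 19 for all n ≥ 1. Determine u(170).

u(1) = 9; u(2) = 3; u(3) = 14; u(4) = 16; u(5) = 6; u(6) = 18; u(7) = 15; u(8) = 11; u(9) = 12; u(10) = 7; u(11) = 13; u(12) = 2; u(13) = 0; u(14) = 10; u(15) = 17; u(16) = 1; u(17) = 5; u(18) = 4; u(19) = 9.
Since u(19) = u(1) = 9, the sequence is periodic with period 18.
(170 - 1) mod 18 = 7, so u(170) = u(8) = 11.

11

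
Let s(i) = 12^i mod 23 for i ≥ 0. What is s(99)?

1

s(0) = 1,  s(1) = 12,  s(2) = 6,  s(3) = 3,  s(4) = 13,  s(5) = 18,  s(6) = 9,  s(7) = 16,  s(8) = 8,  s(9) = 4,  s(10) = 2,  s(11) = 1.
The sequence repeats with period 11.
So s(99) = s(0 + ((99-0) mod 11)) = s(0) = 1.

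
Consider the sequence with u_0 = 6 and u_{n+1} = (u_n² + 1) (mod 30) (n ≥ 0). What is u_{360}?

u_0 = 6, u_1 = 7, u_2 = 20, u_3 = 11, u_4 = 2, u_5 = 5, u_6 = 26, u_7 = 17, u_8 = 20.
Since u_8 = u_2 = 20, the sequence is eventually periodic: after a pre-period of length 2 it cycles with period 6.
For n ≥ 2, u_n depends only on (n - 2) mod 6. (360 - 2) mod 6 = 4, so u_{360} = u_6 = 26.

26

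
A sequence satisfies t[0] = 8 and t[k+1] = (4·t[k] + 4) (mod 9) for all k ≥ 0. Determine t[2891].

4

We have t[0] = 8; t[1] = 0; t[2] = 4; t[3] = 2; t[4] = 3; t[5] = 7; t[6] = 5; t[7] = 6; t[8] = 1; t[9] = 8.
The sequence repeats with period 9.
So t[2891] = t[0 + ((2891-0) mod 9)] = t[2] = 4.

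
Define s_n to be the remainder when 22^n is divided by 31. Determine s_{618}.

We have s_0 = 1, s_1 = 22, s_2 = 19, s_3 = 15, s_4 = 20, s_5 = 6, s_6 = 8, s_7 = 21, s_8 = 28, s_9 = 27, s_{10} = 5, s_{11} = 17, s_{12} = 2, s_{13} = 13, s_{14} = 7, s_{15} = 30, s_{16} = 9, s_{17} = 12, s_{18} = 16, s_{19} = 11, s_{20} = 25, s_{21} = 23, s_{22} = 10, s_{23} = 3, s_{24} = 4, s_{25} = 26, s_{26} = 14, s_{27} = 29, s_{28} = 18, s_{29} = 24, s_{30} = 1.
Since s_{30} = s_0 = 1, the sequence is periodic with period 30.
(618 - 0) mod 30 = 18, so s_{618} = s_{18} = 16.

16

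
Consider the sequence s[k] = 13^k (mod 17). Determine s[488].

Computing terms: s[0] = 1; s[1] = 13; s[2] = 16; s[3] = 4; s[4] = 1.
The sequence repeats with period 4.
So s[488] = s[0 + ((488-0) mod 4)] = s[0] = 1.

1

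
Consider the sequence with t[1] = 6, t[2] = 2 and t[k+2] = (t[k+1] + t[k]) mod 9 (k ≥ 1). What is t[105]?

3

Computing terms: t[1] = 6,  t[2] = 2,  t[3] = 8,  t[4] = 1,  t[5] = 0,  t[6] = 1,  t[7] = 1,  t[8] = 2,  t[9] = 3,  t[10] = 5,  t[11] = 8,  t[12] = 4,  t[13] = 3,  t[14] = 7,  t[15] = 1,  t[16] = 8,  t[17] = 0,  t[18] = 8,  t[19] = 8,  t[20] = 7,  t[21] = 6,  t[22] = 4,  t[23] = 1,  t[24] = 5,  t[25] = 6,  t[26] = 2.
Since (t[25], t[26]) = (t[1], t[2]) = (6, 2) (two consecutive terms determine the rest), the sequence is periodic with period 24.
So t[105] = t[1 + ((105-1) mod 24)] = t[9] = 3.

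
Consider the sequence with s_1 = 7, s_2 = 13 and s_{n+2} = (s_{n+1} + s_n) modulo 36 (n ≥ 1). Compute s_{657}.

s_1 = 7,  s_2 = 13,  s_3 = 20,  s_4 = 33,  s_5 = 17,  s_6 = 14,  s_7 = 31,  s_8 = 9,  s_9 = 4,  s_{10} = 13,  s_{11} = 17,  s_{12} = 30,  s_{13} = 11,  s_{14} = 5,  s_{15} = 16,  s_{16} = 21,  s_{17} = 1,  s_{18} = 22,  s_{19} = 23,  s_{20} = 9,  s_{21} = 32,  s_{22} = 5,  s_{23} = 1,  s_{24} = 6,  s_{25} = 7,  s_{26} = 13.
The sequence repeats with period 24.
So s_{657} = s_{1 + ((657-1) mod 24)} = s_9 = 4.

4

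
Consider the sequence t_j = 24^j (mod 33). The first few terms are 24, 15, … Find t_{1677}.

18

t_1 = 24, t_2 = 15, t_3 = 30, t_4 = 27, t_5 = 21, t_6 = 9, t_7 = 18, t_8 = 3, t_9 = 6, t_{10} = 12, t_{11} = 24.
Since t_{11} = t_1 = 24, the sequence is periodic with period 10.
So t_{1677} = t_{1 + ((1677-1) mod 10)} = t_7 = 18.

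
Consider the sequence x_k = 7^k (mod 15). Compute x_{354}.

4

Listing terms: x_1 = 7; x_2 = 4; x_3 = 13; x_4 = 1; x_5 = 7.
Since x_5 = x_1 = 7, the sequence is periodic with period 4.
(354 - 1) mod 4 = 1, so x_{354} = x_2 = 4.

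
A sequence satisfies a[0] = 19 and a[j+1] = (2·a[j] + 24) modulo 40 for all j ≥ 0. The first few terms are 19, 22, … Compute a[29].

Computing terms: a[0] = 19,  a[1] = 22,  a[2] = 28,  a[3] = 0,  a[4] = 24,  a[5] = 32,  a[6] = 8,  a[7] = 0.
Since a[7] = a[3] = 0, the sequence is eventually periodic: after a pre-period of length 3 it cycles with period 4.
For j ≥ 3, a[j] depends only on (j - 3) mod 4. (29 - 3) mod 4 = 2, so a[29] = a[5] = 32.

32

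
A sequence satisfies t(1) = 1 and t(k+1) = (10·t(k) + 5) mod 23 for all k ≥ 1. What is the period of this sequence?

We have t(1) = 1, t(2) = 15, t(3) = 17, t(4) = 14, t(5) = 7, t(6) = 6, t(7) = 19, t(8) = 11, t(9) = 0, t(10) = 5, t(11) = 9, t(12) = 3, t(13) = 12, t(14) = 10, t(15) = 13, t(16) = 20, t(17) = 21, t(18) = 8, t(19) = 16, t(20) = 4, t(21) = 22, t(22) = 18, t(23) = 1.
The sequence repeats with period 22.

22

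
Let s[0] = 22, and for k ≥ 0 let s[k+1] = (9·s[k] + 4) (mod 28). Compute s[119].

Computing terms: s[0] = 22, s[1] = 6, s[2] = 2, s[3] = 22.
Since s[3] = s[0] = 22, the sequence is periodic with period 3.
(119 - 0) mod 3 = 2, so s[119] = s[2] = 2.

2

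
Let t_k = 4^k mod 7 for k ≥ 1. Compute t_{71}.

2

We have t_1 = 4; t_2 = 2; t_3 = 1; t_4 = 4.
The sequence repeats with period 3.
So t_{71} = t_{1 + ((71-1) mod 3)} = t_2 = 2.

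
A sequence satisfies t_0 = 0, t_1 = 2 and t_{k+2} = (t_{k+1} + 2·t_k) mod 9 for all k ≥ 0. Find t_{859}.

Computing terms: t_0 = 0,  t_1 = 2,  t_2 = 2,  t_3 = 6,  t_4 = 1,  t_5 = 4,  t_6 = 6,  t_7 = 5,  t_8 = 8,  t_9 = 0,  t_{10} = 7,  t_{11} = 7,  t_{12} = 3,  t_{13} = 8,  t_{14} = 5,  t_{15} = 3,  t_{16} = 4,  t_{17} = 1,  t_{18} = 0,  t_{19} = 2.
Since (t_{18}, t_{19}) = (t_0, t_1) = (0, 2) (two consecutive terms determine the rest), the sequence is periodic with period 18.
So t_{859} = t_{0 + ((859-0) mod 18)} = t_{13} = 8.

8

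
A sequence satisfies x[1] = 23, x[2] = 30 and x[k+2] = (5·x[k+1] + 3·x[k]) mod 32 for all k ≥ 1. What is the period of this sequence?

24

Computing terms: x[1] = 23, x[2] = 30, x[3] = 27, x[4] = 1, x[5] = 22, x[6] = 17, x[7] = 23, x[8] = 6, x[9] = 3, x[10] = 1, x[11] = 14, x[12] = 9, x[13] = 23, x[14] = 14, x[15] = 11, x[16] = 1, x[17] = 6, x[18] = 1, x[19] = 23, x[20] = 22, x[21] = 19, x[22] = 1, x[23] = 30, x[24] = 25, x[25] = 23, x[26] = 30.
The sequence repeats with period 24.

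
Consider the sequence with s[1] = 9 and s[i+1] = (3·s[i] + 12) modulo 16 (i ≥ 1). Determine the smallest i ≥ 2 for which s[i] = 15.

Computing terms: s[1] = 9, s[2] = 7, s[3] = 1, s[4] = 15, s[5] = 9.
The sequence repeats with period 4.
The value 15 first appears (with i ≥ 2) at s[4].

4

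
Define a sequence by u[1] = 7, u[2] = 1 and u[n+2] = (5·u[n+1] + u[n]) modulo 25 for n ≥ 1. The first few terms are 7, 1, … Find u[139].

2

u[1] = 7, u[2] = 1, u[3] = 12, u[4] = 11, u[5] = 17, u[6] = 21, u[7] = 22, u[8] = 6, u[9] = 2, u[10] = 16, u[11] = 7, u[12] = 1.
Since (u[11], u[12]) = (u[1], u[2]) = (7, 1) (two consecutive terms determine the rest), the sequence is periodic with period 10.
(139 - 1) mod 10 = 8, so u[139] = u[9] = 2.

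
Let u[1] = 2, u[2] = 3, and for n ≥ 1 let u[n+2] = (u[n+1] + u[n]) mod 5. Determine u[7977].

We have u[1] = 2,  u[2] = 3,  u[3] = 0,  u[4] = 3,  u[5] = 3,  u[6] = 1,  u[7] = 4,  u[8] = 0,  u[9] = 4,  u[10] = 4,  u[11] = 3,  u[12] = 2,  u[13] = 0,  u[14] = 2,  u[15] = 2,  u[16] = 4,  u[17] = 1,  u[18] = 0,  u[19] = 1,  u[20] = 1,  u[21] = 2,  u[22] = 3.
The sequence repeats with period 20.
(7977 - 1) mod 20 = 16, so u[7977] = u[17] = 1.

1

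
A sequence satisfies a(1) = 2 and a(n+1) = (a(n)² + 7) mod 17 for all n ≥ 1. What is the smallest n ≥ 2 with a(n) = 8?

6

Listing terms: a(1) = 2, a(2) = 11, a(3) = 9, a(4) = 3, a(5) = 16, a(6) = 8, a(7) = 3.
Since a(7) = a(4) = 3, the sequence is eventually periodic: after a pre-period of length 3 it cycles with period 3.
The value 8 first appears (with n ≥ 2) at a(6).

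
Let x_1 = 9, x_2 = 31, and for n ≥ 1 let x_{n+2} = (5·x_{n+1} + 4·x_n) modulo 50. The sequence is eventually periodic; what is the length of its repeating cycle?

Computing terms: x_1 = 9,  x_2 = 31,  x_3 = 41,  x_4 = 29,  x_5 = 9,  x_6 = 11,  x_7 = 41,  x_8 = 49,  x_9 = 9,  x_{10} = 41,  x_{11} = 41,  x_{12} = 19,  x_{13} = 9,  x_{14} = 21,  x_{15} = 41,  x_{16} = 39,  x_{17} = 9,  x_{18} = 1,  x_{19} = 41,  x_{20} = 9,  x_{21} = 9,  x_{22} = 31.
The sequence repeats with period 20.

20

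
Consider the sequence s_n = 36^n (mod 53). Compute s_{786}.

Listing terms: s_0 = 1, s_1 = 36, s_2 = 24, s_3 = 16, s_4 = 46, s_5 = 13, s_6 = 44, s_7 = 47, s_8 = 49, s_9 = 15, s_{10} = 10, s_{11} = 42, s_{12} = 28, s_{13} = 1.
The sequence repeats with period 13.
(786 - 0) mod 13 = 6, so s_{786} = s_6 = 44.

44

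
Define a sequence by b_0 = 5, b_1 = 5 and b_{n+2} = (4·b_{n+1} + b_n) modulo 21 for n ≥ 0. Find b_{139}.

Listing terms: b_0 = 5,  b_1 = 5,  b_2 = 4,  b_3 = 0,  b_4 = 4,  b_5 = 16,  b_6 = 5,  b_7 = 15,  b_8 = 2,  b_9 = 2,  b_{10} = 10,  b_{11} = 0,  b_{12} = 10,  b_{13} = 19,  b_{14} = 2,  b_{15} = 6,  b_{16} = 5,  b_{17} = 5.
Since (b_{16}, b_{17}) = (b_0, b_1) = (5, 5) (two consecutive terms determine the rest), the sequence is periodic with period 16.
So b_{139} = b_{0 + ((139-0) mod 16)} = b_{11} = 0.

0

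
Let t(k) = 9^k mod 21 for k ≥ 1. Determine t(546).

15

t(1) = 9, t(2) = 18, t(3) = 15, t(4) = 9.
Since t(4) = t(1) = 9, the sequence is periodic with period 3.
(546 - 1) mod 3 = 2, so t(546) = t(3) = 15.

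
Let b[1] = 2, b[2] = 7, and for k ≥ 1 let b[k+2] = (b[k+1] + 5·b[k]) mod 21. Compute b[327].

2

We have b[1] = 2; b[2] = 7; b[3] = 17; b[4] = 10; b[5] = 11; b[6] = 19; b[7] = 11; b[8] = 1; b[9] = 14; b[10] = 19; b[11] = 5; b[12] = 16; b[13] = 20; b[14] = 16; b[15] = 11; b[16] = 7; b[17] = 20; b[18] = 13; b[19] = 8; b[20] = 10; b[21] = 8; b[22] = 16; b[23] = 14; b[24] = 10; b[25] = 17; b[26] = 4; b[27] = 5; b[28] = 4; b[29] = 8; b[30] = 7; b[31] = 5; b[32] = 19; b[33] = 2; b[34] = 13; b[35] = 2; b[36] = 4; b[37] = 14; b[38] = 13; b[39] = 20; b[40] = 1; b[41] = 17; b[42] = 1; b[43] = 2; b[44] = 7.
Since (b[43], b[44]) = (b[1], b[2]) = (2, 7) (two consecutive terms determine the rest), the sequence is periodic with period 42.
(327 - 1) mod 42 = 32, so b[327] = b[33] = 2.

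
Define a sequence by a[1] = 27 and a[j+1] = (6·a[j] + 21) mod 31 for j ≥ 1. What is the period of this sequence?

a[1] = 27, a[2] = 28, a[3] = 3, a[4] = 8, a[5] = 7, a[6] = 1, a[7] = 27.
The sequence repeats with period 6.

6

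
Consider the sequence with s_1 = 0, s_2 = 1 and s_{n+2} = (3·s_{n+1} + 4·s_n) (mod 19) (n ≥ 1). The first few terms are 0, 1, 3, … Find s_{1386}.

5

Listing terms: s_1 = 0; s_2 = 1; s_3 = 3; s_4 = 13; s_5 = 13; s_6 = 15; s_7 = 2; s_8 = 9; s_9 = 16; s_{10} = 8; s_{11} = 12; s_{12} = 11; s_{13} = 5; s_{14} = 2; s_{15} = 7; s_{16} = 10; s_{17} = 1; s_{18} = 5; s_{19} = 0; s_{20} = 1.
Since (s_{19}, s_{20}) = (s_1, s_2) = (0, 1) (two consecutive terms determine the rest), the sequence is periodic with period 18.
(1386 - 1) mod 18 = 17, so s_{1386} = s_{18} = 5.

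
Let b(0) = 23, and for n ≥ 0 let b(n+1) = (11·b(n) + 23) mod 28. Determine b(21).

16

Computing terms: b(0) = 23,  b(1) = 24,  b(2) = 7,  b(3) = 16,  b(4) = 3,  b(5) = 0,  b(6) = 23.
The sequence repeats with period 6.
(21 - 0) mod 6 = 3, so b(21) = b(3) = 16.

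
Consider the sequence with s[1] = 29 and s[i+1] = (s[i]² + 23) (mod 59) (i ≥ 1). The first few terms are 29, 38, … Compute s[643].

51

We have s[1] = 29; s[2] = 38; s[3] = 51; s[4] = 28; s[5] = 40; s[6] = 30; s[7] = 38.
Since s[7] = s[2] = 38, the sequence is eventually periodic: after a pre-period of length 1 it cycles with period 5.
For i ≥ 2, s[i] depends only on (i - 2) mod 5. (643 - 2) mod 5 = 1, so s[643] = s[3] = 51.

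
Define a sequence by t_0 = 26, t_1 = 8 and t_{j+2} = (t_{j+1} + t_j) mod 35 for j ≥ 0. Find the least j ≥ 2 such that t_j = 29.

Listing terms: t_0 = 26; t_1 = 8; t_2 = 34; t_3 = 7; t_4 = 6; t_5 = 13; t_6 = 19; t_7 = 32; t_8 = 16; t_9 = 13; t_{10} = 29; t_{11} = 7; t_{12} = 1; t_{13} = 8; t_{14} = 9; t_{15} = 17; t_{16} = 26; t_{17} = 8.
Since (t_{16}, t_{17}) = (t_0, t_1) = (26, 8) (two consecutive terms determine the rest), the sequence is periodic with period 16.
The value 29 first appears (with j ≥ 2) at t_{10}.

10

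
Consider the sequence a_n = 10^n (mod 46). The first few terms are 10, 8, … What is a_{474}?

Computing terms: a_1 = 10, a_2 = 8, a_3 = 34, a_4 = 18, a_5 = 42, a_6 = 6, a_7 = 14, a_8 = 2, a_9 = 20, a_{10} = 16, a_{11} = 22, a_{12} = 36, a_{13} = 38, a_{14} = 12, a_{15} = 28, a_{16} = 4, a_{17} = 40, a_{18} = 32, a_{19} = 44, a_{20} = 26, a_{21} = 30, a_{22} = 24, a_{23} = 10.
Since a_{23} = a_1 = 10, the sequence is periodic with period 22.
So a_{474} = a_{1 + ((474-1) mod 22)} = a_{12} = 36.

36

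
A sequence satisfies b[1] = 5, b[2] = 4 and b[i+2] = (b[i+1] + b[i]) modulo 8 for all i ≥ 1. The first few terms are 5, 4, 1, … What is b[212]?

Listing terms: b[1] = 5, b[2] = 4, b[3] = 1, b[4] = 5, b[5] = 6, b[6] = 3, b[7] = 1, b[8] = 4, b[9] = 5, b[10] = 1, b[11] = 6, b[12] = 7, b[13] = 5, b[14] = 4.
Since (b[13], b[14]) = (b[1], b[2]) = (5, 4) (two consecutive terms determine the rest), the sequence is periodic with period 12.
So b[212] = b[1 + ((212-1) mod 12)] = b[8] = 4.

4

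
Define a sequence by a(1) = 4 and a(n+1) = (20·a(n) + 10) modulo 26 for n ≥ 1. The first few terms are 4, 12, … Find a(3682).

a(1) = 4,  a(2) = 12,  a(3) = 16,  a(4) = 18,  a(5) = 6,  a(6) = 0,  a(7) = 10,  a(8) = 2,  a(9) = 24,  a(10) = 22,  a(11) = 8,  a(12) = 14,  a(13) = 4.
Since a(13) = a(1) = 4, the sequence is periodic with period 12.
So a(3682) = a(1 + ((3682-1) mod 12)) = a(10) = 22.

22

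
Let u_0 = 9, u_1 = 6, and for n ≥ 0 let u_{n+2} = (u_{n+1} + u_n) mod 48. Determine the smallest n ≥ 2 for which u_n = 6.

Computing terms: u_0 = 9; u_1 = 6; u_2 = 15; u_3 = 21; u_4 = 36; u_5 = 9; u_6 = 45; u_7 = 6; u_8 = 3; u_9 = 9; u_{10} = 12; u_{11} = 21; u_{12} = 33; u_{13} = 6; u_{14} = 39; u_{15} = 45; u_{16} = 36; u_{17} = 33; u_{18} = 21; u_{19} = 6; u_{20} = 27; u_{21} = 33; u_{22} = 12; u_{23} = 45; u_{24} = 9; u_{25} = 6.
The sequence repeats with period 24.
The value 6 first appears (with n ≥ 2) at u_7.

7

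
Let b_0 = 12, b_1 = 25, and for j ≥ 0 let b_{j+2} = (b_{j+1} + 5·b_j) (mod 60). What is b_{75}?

30

b_0 = 12,  b_1 = 25,  b_2 = 25,  b_3 = 30,  b_4 = 35,  b_5 = 5,  b_6 = 0,  b_7 = 25,  b_8 = 25.
Since (b_7, b_8) = (b_1, b_2) = (25, 25) (two consecutive terms determine the rest), the sequence is eventually periodic: after a pre-period of length 1 it cycles with period 6.
For j ≥ 1, b_j depends only on (j - 1) mod 6. (75 - 1) mod 6 = 2, so b_{75} = b_3 = 30.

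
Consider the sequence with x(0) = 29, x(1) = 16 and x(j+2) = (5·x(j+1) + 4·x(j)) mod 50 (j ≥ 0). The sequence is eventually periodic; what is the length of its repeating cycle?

20

Listing terms: x(0) = 29; x(1) = 16; x(2) = 46; x(3) = 44; x(4) = 4; x(5) = 46; x(6) = 46; x(7) = 14; x(8) = 4; x(9) = 26; x(10) = 46; x(11) = 34; x(12) = 4; x(13) = 6; x(14) = 46; x(15) = 4; x(16) = 4; x(17) = 36; x(18) = 46; x(19) = 24; x(20) = 4; x(21) = 16; x(22) = 46.
Since (x(21), x(22)) = (x(1), x(2)) = (16, 46) (two consecutive terms determine the rest), the sequence is eventually periodic: after a pre-period of length 1 it cycles with period 20.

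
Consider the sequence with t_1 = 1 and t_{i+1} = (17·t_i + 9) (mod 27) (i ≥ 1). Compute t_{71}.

10

We have t_1 = 1; t_2 = 26; t_3 = 19; t_4 = 8; t_5 = 10; t_6 = 17; t_7 = 1.
The sequence repeats with period 6.
(71 - 1) mod 6 = 4, so t_{71} = t_5 = 10.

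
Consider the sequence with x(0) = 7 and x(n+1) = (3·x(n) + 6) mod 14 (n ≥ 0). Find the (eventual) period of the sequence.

Listing terms: x(0) = 7, x(1) = 13, x(2) = 3, x(3) = 1, x(4) = 9, x(5) = 5, x(6) = 7.
The sequence repeats with period 6.

6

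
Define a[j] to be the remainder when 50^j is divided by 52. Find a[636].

40

We have a[1] = 50, a[2] = 4, a[3] = 44, a[4] = 16, a[5] = 20, a[6] = 12, a[7] = 28, a[8] = 48, a[9] = 8, a[10] = 36, a[11] = 32, a[12] = 40, a[13] = 24, a[14] = 4.
Since a[14] = a[2] = 4, the sequence is eventually periodic: after a pre-period of length 1 it cycles with period 12.
For j ≥ 2, a[j] depends only on (j - 2) mod 12. (636 - 2) mod 12 = 10, so a[636] = a[12] = 40.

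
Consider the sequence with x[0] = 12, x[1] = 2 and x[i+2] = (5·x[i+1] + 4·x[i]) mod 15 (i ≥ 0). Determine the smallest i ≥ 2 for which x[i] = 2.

We have x[0] = 12, x[1] = 2, x[2] = 13, x[3] = 13, x[4] = 12, x[5] = 7, x[6] = 8, x[7] = 8, x[8] = 12, x[9] = 2.
Since (x[8], x[9]) = (x[0], x[1]) = (12, 2) (two consecutive terms determine the rest), the sequence is periodic with period 8.
The value 2 next appears (with i ≥ 2) at x[9].

9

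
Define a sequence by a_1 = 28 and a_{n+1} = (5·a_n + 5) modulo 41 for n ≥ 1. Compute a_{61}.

We have a_1 = 28,  a_2 = 22,  a_3 = 33,  a_4 = 6,  a_5 = 35,  a_6 = 16,  a_7 = 3,  a_8 = 20,  a_9 = 23,  a_{10} = 38,  a_{11} = 31,  a_{12} = 37,  a_{13} = 26,  a_{14} = 12,  a_{15} = 24,  a_{16} = 2,  a_{17} = 15,  a_{18} = 39,  a_{19} = 36,  a_{20} = 21,  a_{21} = 28.
The sequence repeats with period 20.
(61 - 1) mod 20 = 0, so a_{61} = a_1 = 28.

28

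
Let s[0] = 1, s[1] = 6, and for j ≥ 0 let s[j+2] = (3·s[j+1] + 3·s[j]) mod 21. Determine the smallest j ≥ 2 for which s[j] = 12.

4

Listing terms: s[0] = 1,  s[1] = 6,  s[2] = 0,  s[3] = 18,  s[4] = 12,  s[5] = 6,  s[6] = 12,  s[7] = 12,  s[8] = 9,  s[9] = 0,  s[10] = 6,  s[11] = 18,  s[12] = 9,  s[13] = 18,  s[14] = 18,  s[15] = 3,  s[16] = 0,  s[17] = 9,  s[18] = 6,  s[19] = 3,  s[20] = 6,  s[21] = 6,  s[22] = 15,  s[23] = 0,  s[24] = 3,  s[25] = 9,  s[26] = 15,  s[27] = 9,  s[28] = 9,  s[29] = 12,  s[30] = 0,  s[31] = 15,  s[32] = 3,  s[33] = 12,  s[34] = 3,  s[35] = 3,  s[36] = 18,  s[37] = 0,  s[38] = 12,  s[39] = 15,  s[40] = 18,  s[41] = 15,  s[42] = 15,  s[43] = 6,  s[44] = 0.
Since (s[43], s[44]) = (s[1], s[2]) = (6, 0) (two consecutive terms determine the rest), the sequence is eventually periodic: after a pre-period of length 1 it cycles with period 42.
The value 12 first appears (with j ≥ 2) at s[4].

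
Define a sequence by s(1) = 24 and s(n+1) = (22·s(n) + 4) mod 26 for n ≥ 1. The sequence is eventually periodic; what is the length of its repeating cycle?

3

Computing terms: s(1) = 24, s(2) = 12, s(3) = 8, s(4) = 24.
Since s(4) = s(1) = 24, the sequence is periodic with period 3.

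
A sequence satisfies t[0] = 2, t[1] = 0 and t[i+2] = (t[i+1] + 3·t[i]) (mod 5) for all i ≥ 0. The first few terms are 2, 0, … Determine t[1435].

0

t[0] = 2, t[1] = 0, t[2] = 1, t[3] = 1, t[4] = 4, t[5] = 2, t[6] = 4, t[7] = 0, t[8] = 2, t[9] = 2, t[10] = 3, t[11] = 4, t[12] = 3, t[13] = 0, t[14] = 4, t[15] = 4, t[16] = 1, t[17] = 3, t[18] = 1, t[19] = 0, t[20] = 3, t[21] = 3, t[22] = 2, t[23] = 1, t[24] = 2, t[25] = 0.
The sequence repeats with period 24.
So t[1435] = t[0 + ((1435-0) mod 24)] = t[19] = 0.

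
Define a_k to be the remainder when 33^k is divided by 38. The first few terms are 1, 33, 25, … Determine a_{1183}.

Computing terms: a_0 = 1, a_1 = 33, a_2 = 25, a_3 = 27, a_4 = 17, a_5 = 29, a_6 = 7, a_7 = 3, a_8 = 23, a_9 = 37, a_{10} = 5, a_{11} = 13, a_{12} = 11, a_{13} = 21, a_{14} = 9, a_{15} = 31, a_{16} = 35, a_{17} = 15, a_{18} = 1.
Since a_{18} = a_0 = 1, the sequence is periodic with period 18.
(1183 - 0) mod 18 = 13, so a_{1183} = a_{13} = 21.

21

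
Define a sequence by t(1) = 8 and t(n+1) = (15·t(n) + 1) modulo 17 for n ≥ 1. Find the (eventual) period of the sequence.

8

Listing terms: t(1) = 8; t(2) = 2; t(3) = 14; t(4) = 7; t(5) = 4; t(6) = 10; t(7) = 15; t(8) = 5; t(9) = 8.
Since t(9) = t(1) = 8, the sequence is periodic with period 8.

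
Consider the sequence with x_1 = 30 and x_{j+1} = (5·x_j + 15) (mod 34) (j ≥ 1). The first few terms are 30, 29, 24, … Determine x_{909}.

x_1 = 30, x_2 = 29, x_3 = 24, x_4 = 33, x_5 = 10, x_6 = 31, x_7 = 0, x_8 = 15, x_9 = 22, x_{10} = 23, x_{11} = 28, x_{12} = 19, x_{13} = 8, x_{14} = 21, x_{15} = 18, x_{16} = 3, x_{17} = 30.
Since x_{17} = x_1 = 30, the sequence is periodic with period 16.
(909 - 1) mod 16 = 12, so x_{909} = x_{13} = 8.

8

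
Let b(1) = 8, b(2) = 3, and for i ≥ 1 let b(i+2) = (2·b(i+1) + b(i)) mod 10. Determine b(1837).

8

We have b(1) = 8; b(2) = 3; b(3) = 4; b(4) = 1; b(5) = 6; b(6) = 3; b(7) = 2; b(8) = 7; b(9) = 6; b(10) = 9; b(11) = 4; b(12) = 7; b(13) = 8; b(14) = 3.
The sequence repeats with period 12.
(1837 - 1) mod 12 = 0, so b(1837) = b(1) = 8.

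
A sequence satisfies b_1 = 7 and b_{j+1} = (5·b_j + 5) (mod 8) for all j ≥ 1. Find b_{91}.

b_1 = 7, b_2 = 0, b_3 = 5, b_4 = 6, b_5 = 3, b_6 = 4, b_7 = 1, b_8 = 2, b_9 = 7.
Since b_9 = b_1 = 7, the sequence is periodic with period 8.
(91 - 1) mod 8 = 2, so b_{91} = b_3 = 5.

5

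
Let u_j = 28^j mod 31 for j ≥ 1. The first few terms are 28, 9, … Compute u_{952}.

14

We have u_1 = 28, u_2 = 9, u_3 = 4, u_4 = 19, u_5 = 5, u_6 = 16, u_7 = 14, u_8 = 20, u_9 = 2, u_{10} = 25, u_{11} = 18, u_{12} = 8, u_{13} = 7, u_{14} = 10, u_{15} = 1, u_{16} = 28.
Since u_{16} = u_1 = 28, the sequence is periodic with period 15.
(952 - 1) mod 15 = 6, so u_{952} = u_7 = 14.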